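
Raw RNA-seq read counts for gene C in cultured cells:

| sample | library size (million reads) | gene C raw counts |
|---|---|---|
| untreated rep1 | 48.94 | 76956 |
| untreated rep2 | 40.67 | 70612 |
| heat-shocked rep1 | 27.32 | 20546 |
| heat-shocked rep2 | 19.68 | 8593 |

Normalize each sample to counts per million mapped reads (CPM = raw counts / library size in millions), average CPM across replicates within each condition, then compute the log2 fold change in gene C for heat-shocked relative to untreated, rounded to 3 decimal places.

CPM(untreated rep1) = 76956 / 48.94 = 1572.4561
CPM(untreated rep2) = 70612 / 40.67 = 1736.2183
CPM(heat-shocked rep1) = 20546 / 27.32 = 752.0498
CPM(heat-shocked rep2) = 8593 / 19.68 = 436.6362
mean CPM(untreated) = 1654.3372; mean CPM(heat-shocked) = 594.3430
Fold change = 594.3430 / 1654.3372 = 0.35926
log2(0.35926) = -1.4769

-1.477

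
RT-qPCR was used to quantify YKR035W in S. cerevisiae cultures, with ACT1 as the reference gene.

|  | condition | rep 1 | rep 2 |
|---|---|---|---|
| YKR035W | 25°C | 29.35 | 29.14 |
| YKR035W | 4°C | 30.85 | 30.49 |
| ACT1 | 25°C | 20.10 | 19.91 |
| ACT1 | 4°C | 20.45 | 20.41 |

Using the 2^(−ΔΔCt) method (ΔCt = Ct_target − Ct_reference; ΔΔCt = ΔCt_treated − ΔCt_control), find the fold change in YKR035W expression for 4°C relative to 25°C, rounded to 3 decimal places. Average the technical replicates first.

0.500

Mean Ct: YKR035W 25°C 29.245; YKR035W 4°C 30.670; ACT1 25°C 20.005; ACT1 4°C 20.430
ΔCt(25°C) = 29.245 − 20.005 = 9.240
ΔCt(4°C) = 30.670 − 20.430 = 10.240
ΔΔCt = 10.240 − 9.240 = 1.000
Fold change = 2^(−1.000) = 0.5000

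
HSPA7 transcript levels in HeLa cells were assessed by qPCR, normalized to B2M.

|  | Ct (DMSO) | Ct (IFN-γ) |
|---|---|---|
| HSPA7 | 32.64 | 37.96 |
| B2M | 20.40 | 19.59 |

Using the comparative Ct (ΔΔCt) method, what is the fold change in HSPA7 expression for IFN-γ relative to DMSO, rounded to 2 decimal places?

0.01

ΔCt(DMSO) = 32.640 − 20.400 = 12.240
ΔCt(IFN-γ) = 37.960 − 19.590 = 18.370
ΔΔCt = 18.370 − 12.240 = 6.130
Fold change = 2^(−6.130) = 0.014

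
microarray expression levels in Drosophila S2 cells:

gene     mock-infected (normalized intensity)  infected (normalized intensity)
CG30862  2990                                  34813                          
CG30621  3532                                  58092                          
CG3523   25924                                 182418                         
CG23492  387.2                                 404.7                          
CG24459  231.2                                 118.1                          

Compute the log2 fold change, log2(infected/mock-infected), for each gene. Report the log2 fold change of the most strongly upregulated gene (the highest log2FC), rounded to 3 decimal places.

4.040

log2(34813/2990) = 3.541  (CG30862)
log2(58092/3532) = 4.040  (CG30621)
log2(182418/25924) = 2.815  (CG3523)
log2(404.7/387.2) = 0.064  (CG23492)
log2(118.1/231.2) = -0.969  (CG24459)
CG30621 is most strongly upregulated.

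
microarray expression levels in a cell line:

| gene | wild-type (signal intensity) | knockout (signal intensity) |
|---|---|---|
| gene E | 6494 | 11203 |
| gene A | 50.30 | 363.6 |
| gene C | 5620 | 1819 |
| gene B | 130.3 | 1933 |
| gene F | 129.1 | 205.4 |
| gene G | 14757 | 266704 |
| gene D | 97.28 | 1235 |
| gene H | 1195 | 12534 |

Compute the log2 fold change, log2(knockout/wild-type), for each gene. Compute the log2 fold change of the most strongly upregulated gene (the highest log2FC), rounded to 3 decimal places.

4.176

log2(11203/6494) = 0.787  (gene E)
log2(363.6/50.30) = 2.854  (gene A)
log2(1819/5620) = -1.627  (gene C)
log2(1933/130.3) = 3.891  (gene B)
log2(205.4/129.1) = 0.670  (gene F)
log2(266704/14757) = 4.176  (gene G)
log2(1235/97.28) = 3.666  (gene D)
log2(12534/1195) = 3.391  (gene H)
gene G is most strongly upregulated.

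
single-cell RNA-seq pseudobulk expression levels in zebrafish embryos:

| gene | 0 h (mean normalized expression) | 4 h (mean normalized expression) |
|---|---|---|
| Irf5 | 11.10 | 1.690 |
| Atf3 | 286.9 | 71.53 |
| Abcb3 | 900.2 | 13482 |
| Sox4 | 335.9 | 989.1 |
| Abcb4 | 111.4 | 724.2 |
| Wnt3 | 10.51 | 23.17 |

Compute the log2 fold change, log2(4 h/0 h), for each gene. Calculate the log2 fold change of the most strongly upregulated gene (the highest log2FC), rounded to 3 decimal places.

3.905

log2(1.690/11.10) = -2.715  (Irf5)
log2(71.53/286.9) = -2.004  (Atf3)
log2(13482/900.2) = 3.905  (Abcb3)
log2(989.1/335.9) = 1.558  (Sox4)
log2(724.2/111.4) = 2.701  (Abcb4)
log2(23.17/10.51) = 1.140  (Wnt3)
Abcb3 is most strongly upregulated.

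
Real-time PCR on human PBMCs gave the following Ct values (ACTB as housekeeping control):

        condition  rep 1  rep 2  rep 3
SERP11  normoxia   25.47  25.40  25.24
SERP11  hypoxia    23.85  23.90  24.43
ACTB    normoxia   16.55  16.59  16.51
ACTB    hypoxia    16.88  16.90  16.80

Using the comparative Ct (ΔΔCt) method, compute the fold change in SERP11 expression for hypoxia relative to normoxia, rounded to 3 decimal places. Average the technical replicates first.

Mean Ct: SERP11 normoxia 25.370; SERP11 hypoxia 24.060; ACTB normoxia 16.550; ACTB hypoxia 16.860
ΔCt(normoxia) = 25.370 − 16.550 = 8.820
ΔCt(hypoxia) = 24.060 − 16.860 = 7.200
ΔΔCt = 7.200 − 8.820 = -1.620
Fold change = 2^(−(-1.620)) = 2^1.620 = 3.0738

3.074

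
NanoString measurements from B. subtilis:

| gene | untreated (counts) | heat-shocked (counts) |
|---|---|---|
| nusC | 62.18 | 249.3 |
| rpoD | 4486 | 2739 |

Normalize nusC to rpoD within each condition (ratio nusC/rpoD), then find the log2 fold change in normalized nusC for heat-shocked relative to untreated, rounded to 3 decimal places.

2.715

nusC/rpoD (untreated) = 62.18 / 4486 = 0.013861
nusC/rpoD (heat-shocked) = 249.3 / 2739 = 0.091019
Fold change = 0.091019 / 0.013861 = 6.5666
log2(6.5666) = 2.7151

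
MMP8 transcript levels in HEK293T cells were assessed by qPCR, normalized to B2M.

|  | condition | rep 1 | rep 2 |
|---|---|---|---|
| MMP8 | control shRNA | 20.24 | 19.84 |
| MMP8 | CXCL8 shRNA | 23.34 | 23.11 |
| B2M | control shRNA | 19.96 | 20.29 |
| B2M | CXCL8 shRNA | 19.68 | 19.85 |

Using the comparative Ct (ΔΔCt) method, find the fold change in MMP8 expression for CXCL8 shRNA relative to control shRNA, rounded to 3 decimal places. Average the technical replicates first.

Mean Ct: MMP8 control shRNA 20.040; MMP8 CXCL8 shRNA 23.225; B2M control shRNA 20.125; B2M CXCL8 shRNA 19.765
ΔCt(control shRNA) = 20.040 − 20.125 = -0.085
ΔCt(CXCL8 shRNA) = 23.225 − 19.765 = 3.460
ΔΔCt = 3.460 − (-0.085) = 3.545
Fold change = 2^(−3.545) = 0.0857

0.086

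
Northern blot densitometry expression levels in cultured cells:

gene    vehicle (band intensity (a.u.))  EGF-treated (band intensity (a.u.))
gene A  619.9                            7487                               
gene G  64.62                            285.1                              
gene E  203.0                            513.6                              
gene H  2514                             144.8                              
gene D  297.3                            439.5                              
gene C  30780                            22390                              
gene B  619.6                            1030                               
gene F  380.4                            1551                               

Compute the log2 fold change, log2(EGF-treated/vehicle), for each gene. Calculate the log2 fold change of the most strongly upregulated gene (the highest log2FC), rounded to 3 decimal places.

log2(7487/619.9) = 3.594  (gene A)
log2(285.1/64.62) = 2.141  (gene G)
log2(513.6/203.0) = 1.339  (gene E)
log2(144.8/2514) = -4.118  (gene H)
log2(439.5/297.3) = 0.564  (gene D)
log2(22390/30780) = -0.459  (gene C)
log2(1030/619.6) = 0.733  (gene B)
log2(1551/380.4) = 2.028  (gene F)
gene A is most strongly upregulated.

3.594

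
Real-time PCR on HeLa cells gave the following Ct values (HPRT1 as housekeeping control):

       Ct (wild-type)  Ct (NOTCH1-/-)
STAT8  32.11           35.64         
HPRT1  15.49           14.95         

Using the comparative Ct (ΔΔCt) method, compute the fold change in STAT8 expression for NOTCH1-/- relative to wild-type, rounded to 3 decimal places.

ΔCt(wild-type) = 32.110 − 15.490 = 16.620
ΔCt(NOTCH1-/-) = 35.640 − 14.950 = 20.690
ΔΔCt = 20.690 − 16.620 = 4.070
Fold change = 2^(−4.070) = 0.0595

0.060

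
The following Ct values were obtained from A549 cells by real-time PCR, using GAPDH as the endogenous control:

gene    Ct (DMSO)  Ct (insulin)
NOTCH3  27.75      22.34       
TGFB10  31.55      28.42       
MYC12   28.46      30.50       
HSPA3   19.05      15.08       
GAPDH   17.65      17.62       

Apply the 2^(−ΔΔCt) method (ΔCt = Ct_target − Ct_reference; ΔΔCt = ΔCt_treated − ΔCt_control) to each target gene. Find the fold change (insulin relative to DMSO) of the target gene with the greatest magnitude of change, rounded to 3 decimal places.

41.643

NOTCH3: ΔΔCt = (22.34−17.62) − (27.75−17.65) = 4.72 − 10.10 = -5.38; fold change = 2^5.38 = 41.643
TGFB10: ΔΔCt = (28.42−17.62) − (31.55−17.65) = 10.80 − 13.90 = -3.10; fold change = 2^3.10 = 8.574
MYC12: ΔΔCt = (30.50−17.62) − (28.46−17.65) = 12.88 − 10.81 = 2.07; fold change = 2^-2.07 = 0.238
HSPA3: ΔΔCt = (15.08−17.62) − (19.05−17.65) = -2.54 − 1.40 = -3.94; fold change = 2^3.94 = 15.348
NOTCH3 has the largest |ΔΔCt| = 5.38.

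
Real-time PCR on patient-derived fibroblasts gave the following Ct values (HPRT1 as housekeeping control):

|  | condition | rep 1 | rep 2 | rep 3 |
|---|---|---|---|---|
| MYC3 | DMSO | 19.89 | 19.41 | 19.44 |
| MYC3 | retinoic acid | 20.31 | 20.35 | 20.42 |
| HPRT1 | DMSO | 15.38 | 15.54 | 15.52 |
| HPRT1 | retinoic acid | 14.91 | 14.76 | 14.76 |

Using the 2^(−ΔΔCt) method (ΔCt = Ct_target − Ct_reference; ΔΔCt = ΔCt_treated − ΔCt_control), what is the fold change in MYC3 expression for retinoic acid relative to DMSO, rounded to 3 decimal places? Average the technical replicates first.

Mean Ct: MYC3 DMSO 19.580; MYC3 retinoic acid 20.360; HPRT1 DMSO 15.480; HPRT1 retinoic acid 14.810
ΔCt(DMSO) = 19.580 − 15.480 = 4.100
ΔCt(retinoic acid) = 20.360 − 14.810 = 5.550
ΔΔCt = 5.550 − 4.100 = 1.450
Fold change = 2^(−1.450) = 0.3660

0.366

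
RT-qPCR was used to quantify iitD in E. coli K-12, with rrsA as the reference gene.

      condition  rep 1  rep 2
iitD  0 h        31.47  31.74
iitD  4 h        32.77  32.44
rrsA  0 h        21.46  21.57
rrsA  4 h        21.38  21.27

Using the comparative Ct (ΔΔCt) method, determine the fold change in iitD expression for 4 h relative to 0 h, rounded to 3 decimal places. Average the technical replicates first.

Mean Ct: iitD 0 h 31.605; iitD 4 h 32.605; rrsA 0 h 21.515; rrsA 4 h 21.325
ΔCt(0 h) = 31.605 − 21.515 = 10.090
ΔCt(4 h) = 32.605 − 21.325 = 11.280
ΔΔCt = 11.280 − 10.090 = 1.190
Fold change = 2^(−1.190) = 0.4383

0.438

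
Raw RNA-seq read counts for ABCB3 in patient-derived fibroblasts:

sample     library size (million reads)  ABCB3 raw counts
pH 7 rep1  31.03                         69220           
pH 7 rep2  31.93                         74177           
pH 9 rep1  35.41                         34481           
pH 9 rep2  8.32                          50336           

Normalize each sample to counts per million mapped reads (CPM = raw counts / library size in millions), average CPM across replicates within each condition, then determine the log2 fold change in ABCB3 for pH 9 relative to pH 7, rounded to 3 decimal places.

CPM(pH 7 rep1) = 69220 / 31.03 = 2230.7444
CPM(pH 7 rep2) = 74177 / 31.93 = 2323.1131
CPM(pH 9 rep1) = 34481 / 35.41 = 973.7645
CPM(pH 9 rep2) = 50336 / 8.32 = 6050.0000
mean CPM(pH 7) = 2276.9288; mean CPM(pH 9) = 3511.8822
Fold change = 3511.8822 / 2276.9288 = 1.54238
log2(1.54238) = 0.6252

0.625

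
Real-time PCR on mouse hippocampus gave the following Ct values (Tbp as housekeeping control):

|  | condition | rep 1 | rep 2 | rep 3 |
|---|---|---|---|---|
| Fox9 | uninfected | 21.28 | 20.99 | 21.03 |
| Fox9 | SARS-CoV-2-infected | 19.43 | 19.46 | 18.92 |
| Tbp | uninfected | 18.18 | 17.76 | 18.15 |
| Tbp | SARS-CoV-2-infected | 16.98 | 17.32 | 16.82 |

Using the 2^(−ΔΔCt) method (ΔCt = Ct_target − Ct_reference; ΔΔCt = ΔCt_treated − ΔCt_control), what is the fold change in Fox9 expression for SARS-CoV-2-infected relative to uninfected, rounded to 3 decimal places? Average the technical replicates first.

1.790

Mean Ct: Fox9 uninfected 21.100; Fox9 SARS-CoV-2-infected 19.270; Tbp uninfected 18.030; Tbp SARS-CoV-2-infected 17.040
ΔCt(uninfected) = 21.100 − 18.030 = 3.070
ΔCt(SARS-CoV-2-infected) = 19.270 − 17.040 = 2.230
ΔΔCt = 2.230 − 3.070 = -0.840
Fold change = 2^(−(-0.840)) = 2^0.840 = 1.7901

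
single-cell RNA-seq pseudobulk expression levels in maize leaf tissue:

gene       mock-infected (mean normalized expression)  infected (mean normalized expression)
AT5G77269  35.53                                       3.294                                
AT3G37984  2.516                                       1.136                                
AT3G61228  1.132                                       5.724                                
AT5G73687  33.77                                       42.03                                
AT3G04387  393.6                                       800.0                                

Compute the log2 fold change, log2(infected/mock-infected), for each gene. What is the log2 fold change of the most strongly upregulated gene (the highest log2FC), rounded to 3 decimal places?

2.338

log2(3.294/35.53) = -3.431  (AT5G77269)
log2(1.136/2.516) = -1.147  (AT3G37984)
log2(5.724/1.132) = 2.338  (AT3G61228)
log2(42.03/33.77) = 0.316  (AT5G73687)
log2(800.0/393.6) = 1.023  (AT3G04387)
AT3G61228 is most strongly upregulated.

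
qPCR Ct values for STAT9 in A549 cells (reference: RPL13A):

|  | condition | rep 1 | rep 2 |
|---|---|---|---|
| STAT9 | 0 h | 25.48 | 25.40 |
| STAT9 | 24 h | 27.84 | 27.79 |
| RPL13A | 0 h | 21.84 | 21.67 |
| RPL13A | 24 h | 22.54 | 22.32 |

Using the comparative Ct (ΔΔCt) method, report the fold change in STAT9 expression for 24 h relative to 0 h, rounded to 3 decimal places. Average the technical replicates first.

Mean Ct: STAT9 0 h 25.440; STAT9 24 h 27.815; RPL13A 0 h 21.755; RPL13A 24 h 22.430
ΔCt(0 h) = 25.440 − 21.755 = 3.685
ΔCt(24 h) = 27.815 − 22.430 = 5.385
ΔΔCt = 5.385 − 3.685 = 1.700
Fold change = 2^(−1.700) = 0.3078

0.308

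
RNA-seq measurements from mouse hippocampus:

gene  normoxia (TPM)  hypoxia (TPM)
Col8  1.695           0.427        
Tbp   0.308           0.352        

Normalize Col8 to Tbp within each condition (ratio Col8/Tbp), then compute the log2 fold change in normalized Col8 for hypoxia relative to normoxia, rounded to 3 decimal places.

-2.182

Col8/Tbp (normoxia) = 1.695 / 0.308 = 5.5032
Col8/Tbp (hypoxia) = 0.427 / 0.352 = 1.2131
Fold change = 1.2131 / 5.5032 = 0.2204
log2(0.2204) = -2.1816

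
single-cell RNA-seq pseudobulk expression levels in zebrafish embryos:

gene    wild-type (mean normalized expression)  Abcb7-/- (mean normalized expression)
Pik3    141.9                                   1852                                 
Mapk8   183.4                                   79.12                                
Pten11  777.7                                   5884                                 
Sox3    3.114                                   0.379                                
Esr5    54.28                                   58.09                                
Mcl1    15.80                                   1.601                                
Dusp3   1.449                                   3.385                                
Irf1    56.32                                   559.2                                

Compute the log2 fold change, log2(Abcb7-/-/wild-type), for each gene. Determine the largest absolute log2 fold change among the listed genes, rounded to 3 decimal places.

3.706

log2(1852/141.9) = 3.706  (Pik3)
log2(79.12/183.4) = -1.213  (Mapk8)
log2(5884/777.7) = 2.920  (Pten11)
log2(0.379/3.114) = -3.038  (Sox3)
log2(58.09/54.28) = 0.098  (Esr5)
log2(1.601/15.80) = -3.303  (Mcl1)
log2(3.385/1.449) = 1.224  (Dusp3)
log2(559.2/56.32) = 3.312  (Irf1)
The largest magnitude belongs to Pik3.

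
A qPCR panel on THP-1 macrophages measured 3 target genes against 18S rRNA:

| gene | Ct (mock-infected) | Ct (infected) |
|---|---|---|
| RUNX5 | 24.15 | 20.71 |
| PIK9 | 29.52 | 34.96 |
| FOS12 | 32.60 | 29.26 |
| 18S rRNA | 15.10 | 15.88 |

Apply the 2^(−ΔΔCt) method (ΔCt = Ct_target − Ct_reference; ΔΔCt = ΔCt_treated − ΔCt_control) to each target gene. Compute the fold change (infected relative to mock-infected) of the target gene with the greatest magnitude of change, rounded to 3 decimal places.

0.040

RUNX5: ΔΔCt = (20.71−15.88) − (24.15−15.10) = 4.83 − 9.05 = -4.22; fold change = 2^4.22 = 18.636
PIK9: ΔΔCt = (34.96−15.88) − (29.52−15.10) = 19.08 − 14.42 = 4.66; fold change = 2^-4.66 = 0.040
FOS12: ΔΔCt = (29.26−15.88) − (32.60−15.10) = 13.38 − 17.50 = -4.12; fold change = 2^4.12 = 17.388
PIK9 has the largest |ΔΔCt| = 4.66.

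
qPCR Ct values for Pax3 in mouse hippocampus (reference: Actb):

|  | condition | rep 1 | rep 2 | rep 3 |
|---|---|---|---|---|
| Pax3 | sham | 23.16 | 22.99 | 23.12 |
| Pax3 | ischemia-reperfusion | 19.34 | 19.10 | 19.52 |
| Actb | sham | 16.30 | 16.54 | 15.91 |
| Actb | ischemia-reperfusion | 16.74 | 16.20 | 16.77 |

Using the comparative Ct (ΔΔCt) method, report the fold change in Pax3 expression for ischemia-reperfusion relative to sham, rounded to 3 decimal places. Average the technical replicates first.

Mean Ct: Pax3 sham 23.090; Pax3 ischemia-reperfusion 19.320; Actb sham 16.250; Actb ischemia-reperfusion 16.570
ΔCt(sham) = 23.090 − 16.250 = 6.840
ΔCt(ischemia-reperfusion) = 19.320 − 16.570 = 2.750
ΔΔCt = 2.750 − 6.840 = -4.090
Fold change = 2^(−(-4.090)) = 2^4.090 = 17.0299

17.030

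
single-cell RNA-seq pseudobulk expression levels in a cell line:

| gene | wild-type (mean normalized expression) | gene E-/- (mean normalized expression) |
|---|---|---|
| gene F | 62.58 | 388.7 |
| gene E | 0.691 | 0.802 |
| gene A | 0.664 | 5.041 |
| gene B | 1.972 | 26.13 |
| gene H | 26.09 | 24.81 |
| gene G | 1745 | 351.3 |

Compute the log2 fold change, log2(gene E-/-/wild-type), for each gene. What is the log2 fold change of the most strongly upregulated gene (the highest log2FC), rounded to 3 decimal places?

log2(388.7/62.58) = 2.635  (gene F)
log2(0.802/0.691) = 0.215  (gene E)
log2(5.041/0.664) = 2.924  (gene A)
log2(26.13/1.972) = 3.728  (gene B)
log2(24.81/26.09) = -0.073  (gene H)
log2(351.3/1745) = -2.312  (gene G)
gene B is most strongly upregulated.

3.728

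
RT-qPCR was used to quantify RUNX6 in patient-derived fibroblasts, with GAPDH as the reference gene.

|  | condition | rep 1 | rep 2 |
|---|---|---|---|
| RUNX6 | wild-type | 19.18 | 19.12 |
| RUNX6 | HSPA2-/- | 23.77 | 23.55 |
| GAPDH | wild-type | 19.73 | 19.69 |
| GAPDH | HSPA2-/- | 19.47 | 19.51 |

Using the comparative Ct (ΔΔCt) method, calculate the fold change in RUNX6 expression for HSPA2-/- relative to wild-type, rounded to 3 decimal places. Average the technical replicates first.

Mean Ct: RUNX6 wild-type 19.150; RUNX6 HSPA2-/- 23.660; GAPDH wild-type 19.710; GAPDH HSPA2-/- 19.490
ΔCt(wild-type) = 19.150 − 19.710 = -0.560
ΔCt(HSPA2-/-) = 23.660 − 19.490 = 4.170
ΔΔCt = 4.170 − (-0.560) = 4.730
Fold change = 2^(−4.730) = 0.0377

0.038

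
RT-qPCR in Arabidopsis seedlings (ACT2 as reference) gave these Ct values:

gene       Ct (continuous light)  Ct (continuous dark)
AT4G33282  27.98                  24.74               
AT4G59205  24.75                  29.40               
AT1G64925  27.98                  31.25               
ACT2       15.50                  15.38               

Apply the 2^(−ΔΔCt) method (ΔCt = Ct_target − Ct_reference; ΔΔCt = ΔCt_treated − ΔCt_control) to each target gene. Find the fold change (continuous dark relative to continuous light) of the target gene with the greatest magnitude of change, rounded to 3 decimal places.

AT4G33282: ΔΔCt = (24.74−15.38) − (27.98−15.50) = 9.36 − 12.48 = -3.12; fold change = 2^3.12 = 8.694
AT4G59205: ΔΔCt = (29.40−15.38) − (24.75−15.50) = 14.02 − 9.25 = 4.77; fold change = 2^-4.77 = 0.037
AT1G64925: ΔΔCt = (31.25−15.38) − (27.98−15.50) = 15.87 − 12.48 = 3.39; fold change = 2^-3.39 = 0.095
AT4G59205 has the largest |ΔΔCt| = 4.77.

0.037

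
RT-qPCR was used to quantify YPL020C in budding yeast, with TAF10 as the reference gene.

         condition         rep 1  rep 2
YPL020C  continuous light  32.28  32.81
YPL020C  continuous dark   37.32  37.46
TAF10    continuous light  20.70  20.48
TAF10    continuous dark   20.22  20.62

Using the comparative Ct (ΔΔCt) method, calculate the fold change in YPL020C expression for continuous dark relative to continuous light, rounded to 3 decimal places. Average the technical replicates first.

0.031

Mean Ct: YPL020C continuous light 32.545; YPL020C continuous dark 37.390; TAF10 continuous light 20.590; TAF10 continuous dark 20.420
ΔCt(continuous light) = 32.545 − 20.590 = 11.955
ΔCt(continuous dark) = 37.390 − 20.420 = 16.970
ΔΔCt = 16.970 − 11.955 = 5.015
Fold change = 2^(−5.015) = 0.0309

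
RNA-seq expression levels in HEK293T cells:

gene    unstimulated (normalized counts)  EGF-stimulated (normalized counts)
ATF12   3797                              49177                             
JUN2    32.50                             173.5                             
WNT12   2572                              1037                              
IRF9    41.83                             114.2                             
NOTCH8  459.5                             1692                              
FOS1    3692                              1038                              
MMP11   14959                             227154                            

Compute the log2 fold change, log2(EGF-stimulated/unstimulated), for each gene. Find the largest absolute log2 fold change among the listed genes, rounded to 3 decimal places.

log2(49177/3797) = 3.695  (ATF12)
log2(173.5/32.50) = 2.416  (JUN2)
log2(1037/2572) = -1.310  (WNT12)
log2(114.2/41.83) = 1.449  (IRF9)
log2(1692/459.5) = 1.881  (NOTCH8)
log2(1038/3692) = -1.831  (FOS1)
log2(227154/14959) = 3.925  (MMP11)
The largest magnitude belongs to MMP11.

3.925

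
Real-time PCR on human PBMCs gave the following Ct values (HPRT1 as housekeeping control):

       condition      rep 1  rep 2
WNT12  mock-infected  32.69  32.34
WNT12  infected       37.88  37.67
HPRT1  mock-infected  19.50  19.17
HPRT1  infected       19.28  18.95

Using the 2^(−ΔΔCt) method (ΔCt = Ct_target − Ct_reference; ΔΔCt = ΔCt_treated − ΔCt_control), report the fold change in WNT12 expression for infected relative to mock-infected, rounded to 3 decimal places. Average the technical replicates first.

0.022

Mean Ct: WNT12 mock-infected 32.515; WNT12 infected 37.775; HPRT1 mock-infected 19.335; HPRT1 infected 19.115
ΔCt(mock-infected) = 32.515 − 19.335 = 13.180
ΔCt(infected) = 37.775 − 19.115 = 18.660
ΔΔCt = 18.660 − 13.180 = 5.480
Fold change = 2^(−5.480) = 0.0224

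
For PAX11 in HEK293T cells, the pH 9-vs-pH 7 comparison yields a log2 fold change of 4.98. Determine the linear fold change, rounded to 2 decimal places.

Fold change = 2^(4.98) = 31.559

31.56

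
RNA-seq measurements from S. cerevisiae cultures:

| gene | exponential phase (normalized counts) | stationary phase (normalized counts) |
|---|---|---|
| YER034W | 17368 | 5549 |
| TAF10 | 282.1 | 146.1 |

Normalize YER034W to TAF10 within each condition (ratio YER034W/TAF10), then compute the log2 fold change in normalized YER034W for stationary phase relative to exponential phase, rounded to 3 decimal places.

YER034W/TAF10 (exponential phase) = 17368 / 282.1 = 61.567
YER034W/TAF10 (stationary phase) = 5549 / 146.1 = 37.981
Fold change = 37.981 / 61.567 = 0.6169
log2(0.6169) = -0.6969

-0.697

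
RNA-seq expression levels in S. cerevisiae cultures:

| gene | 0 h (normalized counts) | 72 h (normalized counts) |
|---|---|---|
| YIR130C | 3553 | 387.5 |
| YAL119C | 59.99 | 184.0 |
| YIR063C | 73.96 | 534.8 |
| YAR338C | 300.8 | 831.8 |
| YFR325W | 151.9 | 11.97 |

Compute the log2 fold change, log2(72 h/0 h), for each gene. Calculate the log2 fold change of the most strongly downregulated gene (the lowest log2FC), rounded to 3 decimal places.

-3.666

log2(387.5/3553) = -3.197  (YIR130C)
log2(184.0/59.99) = 1.617  (YAL119C)
log2(534.8/73.96) = 2.854  (YIR063C)
log2(831.8/300.8) = 1.467  (YAR338C)
log2(11.97/151.9) = -3.666  (YFR325W)
YFR325W is most strongly downregulated.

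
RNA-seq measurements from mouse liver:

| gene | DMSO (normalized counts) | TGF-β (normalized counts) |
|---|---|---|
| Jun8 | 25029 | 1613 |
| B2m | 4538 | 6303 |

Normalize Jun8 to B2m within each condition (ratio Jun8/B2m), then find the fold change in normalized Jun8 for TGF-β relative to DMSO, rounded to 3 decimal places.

Jun8/B2m (DMSO) = 25029 / 4538 = 5.5154
Jun8/B2m (TGF-β) = 1613 / 6303 = 0.25591
Fold change = 0.25591 / 5.5154 = 0.0464

0.046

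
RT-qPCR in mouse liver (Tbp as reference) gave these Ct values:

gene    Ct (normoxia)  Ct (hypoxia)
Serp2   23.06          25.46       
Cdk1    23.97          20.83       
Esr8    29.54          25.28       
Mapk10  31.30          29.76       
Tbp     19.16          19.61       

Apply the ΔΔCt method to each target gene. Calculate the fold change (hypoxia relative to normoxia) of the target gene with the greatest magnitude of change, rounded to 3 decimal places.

26.173

Serp2: ΔΔCt = (25.46−19.61) − (23.06−19.16) = 5.85 − 3.90 = 1.95; fold change = 2^-1.95 = 0.259
Cdk1: ΔΔCt = (20.83−19.61) − (23.97−19.16) = 1.22 − 4.81 = -3.59; fold change = 2^3.59 = 12.042
Esr8: ΔΔCt = (25.28−19.61) − (29.54−19.16) = 5.67 − 10.38 = -4.71; fold change = 2^4.71 = 26.173
Mapk10: ΔΔCt = (29.76−19.61) − (31.30−19.16) = 10.15 − 12.14 = -1.99; fold change = 2^1.99 = 3.972
Esr8 has the largest |ΔΔCt| = 4.71.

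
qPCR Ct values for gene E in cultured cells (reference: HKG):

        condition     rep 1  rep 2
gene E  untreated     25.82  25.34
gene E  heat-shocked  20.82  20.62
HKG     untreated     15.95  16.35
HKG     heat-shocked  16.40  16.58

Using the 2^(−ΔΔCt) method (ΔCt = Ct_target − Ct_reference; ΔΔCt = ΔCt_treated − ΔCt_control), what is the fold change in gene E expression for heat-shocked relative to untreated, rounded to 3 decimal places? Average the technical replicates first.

36.758

Mean Ct: gene E untreated 25.580; gene E heat-shocked 20.720; HKG untreated 16.150; HKG heat-shocked 16.490
ΔCt(untreated) = 25.580 − 16.150 = 9.430
ΔCt(heat-shocked) = 20.720 − 16.490 = 4.230
ΔΔCt = 4.230 − 9.430 = -5.200
Fold change = 2^(−(-5.200)) = 2^5.200 = 36.7583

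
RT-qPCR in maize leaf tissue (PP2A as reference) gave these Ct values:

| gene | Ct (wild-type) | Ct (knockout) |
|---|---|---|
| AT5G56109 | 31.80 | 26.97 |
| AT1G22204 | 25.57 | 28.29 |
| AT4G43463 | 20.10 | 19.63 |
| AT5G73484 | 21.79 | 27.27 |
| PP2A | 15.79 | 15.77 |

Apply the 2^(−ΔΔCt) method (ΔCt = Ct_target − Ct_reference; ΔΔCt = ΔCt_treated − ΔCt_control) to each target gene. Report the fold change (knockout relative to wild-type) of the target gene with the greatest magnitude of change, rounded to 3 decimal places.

AT5G56109: ΔΔCt = (26.97−15.77) − (31.80−15.79) = 11.20 − 16.01 = -4.81; fold change = 2^4.81 = 28.051
AT1G22204: ΔΔCt = (28.29−15.77) − (25.57−15.79) = 12.52 − 9.78 = 2.74; fold change = 2^-2.74 = 0.150
AT4G43463: ΔΔCt = (19.63−15.77) − (20.10−15.79) = 3.86 − 4.31 = -0.45; fold change = 2^0.45 = 1.366
AT5G73484: ΔΔCt = (27.27−15.77) − (21.79−15.79) = 11.50 − 6.00 = 5.50; fold change = 2^-5.50 = 0.022
AT5G73484 has the largest |ΔΔCt| = 5.50.

0.022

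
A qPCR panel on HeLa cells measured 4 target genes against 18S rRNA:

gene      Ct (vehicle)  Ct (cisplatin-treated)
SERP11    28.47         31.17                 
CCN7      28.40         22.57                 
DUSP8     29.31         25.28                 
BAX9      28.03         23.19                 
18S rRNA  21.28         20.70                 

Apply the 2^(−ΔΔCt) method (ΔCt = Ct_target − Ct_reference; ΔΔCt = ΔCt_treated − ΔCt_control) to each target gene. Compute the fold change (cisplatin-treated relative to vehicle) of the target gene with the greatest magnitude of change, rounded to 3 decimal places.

SERP11: ΔΔCt = (31.17−20.70) − (28.47−21.28) = 10.47 − 7.19 = 3.28; fold change = 2^-3.28 = 0.103
CCN7: ΔΔCt = (22.57−20.70) − (28.40−21.28) = 1.87 − 7.12 = -5.25; fold change = 2^5.25 = 38.055
DUSP8: ΔΔCt = (25.28−20.70) − (29.31−21.28) = 4.58 − 8.03 = -3.45; fold change = 2^3.45 = 10.928
BAX9: ΔΔCt = (23.19−20.70) − (28.03−21.28) = 2.49 − 6.75 = -4.26; fold change = 2^4.26 = 19.160
CCN7 has the largest |ΔΔCt| = 5.25.

38.055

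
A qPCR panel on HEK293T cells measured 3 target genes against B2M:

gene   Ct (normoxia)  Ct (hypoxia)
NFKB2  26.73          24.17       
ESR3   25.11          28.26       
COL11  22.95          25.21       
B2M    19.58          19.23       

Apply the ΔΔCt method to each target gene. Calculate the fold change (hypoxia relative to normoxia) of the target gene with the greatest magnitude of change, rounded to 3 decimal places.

0.088

NFKB2: ΔΔCt = (24.17−19.23) − (26.73−19.58) = 4.94 − 7.15 = -2.21; fold change = 2^2.21 = 4.627
ESR3: ΔΔCt = (28.26−19.23) − (25.11−19.58) = 9.03 − 5.53 = 3.50; fold change = 2^-3.50 = 0.088
COL11: ΔΔCt = (25.21−19.23) − (22.95−19.58) = 5.98 − 3.37 = 2.61; fold change = 2^-2.61 = 0.164
ESR3 has the largest |ΔΔCt| = 3.50.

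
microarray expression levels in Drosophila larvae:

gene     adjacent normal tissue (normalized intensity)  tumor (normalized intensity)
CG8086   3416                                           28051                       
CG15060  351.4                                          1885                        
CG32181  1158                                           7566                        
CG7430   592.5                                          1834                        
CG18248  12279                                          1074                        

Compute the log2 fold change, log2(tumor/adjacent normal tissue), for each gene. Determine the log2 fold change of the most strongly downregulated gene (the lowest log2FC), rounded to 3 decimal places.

log2(28051/3416) = 3.038  (CG8086)
log2(1885/351.4) = 2.423  (CG15060)
log2(7566/1158) = 2.708  (CG32181)
log2(1834/592.5) = 1.630  (CG7430)
log2(1074/12279) = -3.515  (CG18248)
CG18248 is most strongly downregulated.

-3.515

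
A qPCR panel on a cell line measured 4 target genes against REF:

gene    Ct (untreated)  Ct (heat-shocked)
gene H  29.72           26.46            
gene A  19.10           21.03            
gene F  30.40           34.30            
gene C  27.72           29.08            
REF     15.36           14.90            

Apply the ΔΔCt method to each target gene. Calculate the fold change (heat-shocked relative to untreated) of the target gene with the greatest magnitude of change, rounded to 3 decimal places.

0.049

gene H: ΔΔCt = (26.46−14.90) − (29.72−15.36) = 11.56 − 14.36 = -2.80; fold change = 2^2.80 = 6.964
gene A: ΔΔCt = (21.03−14.90) − (19.10−15.36) = 6.13 − 3.74 = 2.39; fold change = 2^-2.39 = 0.191
gene F: ΔΔCt = (34.30−14.90) − (30.40−15.36) = 19.40 − 15.04 = 4.36; fold change = 2^-4.36 = 0.049
gene C: ΔΔCt = (29.08−14.90) − (27.72−15.36) = 14.18 − 12.36 = 1.82; fold change = 2^-1.82 = 0.283
gene F has the largest |ΔΔCt| = 4.36.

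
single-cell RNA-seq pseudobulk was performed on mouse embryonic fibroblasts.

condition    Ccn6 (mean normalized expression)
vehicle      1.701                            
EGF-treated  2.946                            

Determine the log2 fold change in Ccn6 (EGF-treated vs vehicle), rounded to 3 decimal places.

0.792

Fold change = 2.946 / 1.701 = 1.7319
log2(1.7319) = 0.7924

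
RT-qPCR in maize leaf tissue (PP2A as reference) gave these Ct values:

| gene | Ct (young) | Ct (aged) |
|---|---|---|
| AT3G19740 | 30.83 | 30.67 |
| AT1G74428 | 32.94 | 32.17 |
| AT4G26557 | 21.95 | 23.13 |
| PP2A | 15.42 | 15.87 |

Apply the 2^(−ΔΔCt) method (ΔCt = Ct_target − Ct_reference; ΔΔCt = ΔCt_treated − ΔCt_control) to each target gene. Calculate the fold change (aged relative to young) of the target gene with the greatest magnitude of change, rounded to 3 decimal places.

AT3G19740: ΔΔCt = (30.67−15.87) − (30.83−15.42) = 14.80 − 15.41 = -0.61; fold change = 2^0.61 = 1.526
AT1G74428: ΔΔCt = (32.17−15.87) − (32.94−15.42) = 16.30 − 17.52 = -1.22; fold change = 2^1.22 = 2.329
AT4G26557: ΔΔCt = (23.13−15.87) − (21.95−15.42) = 7.26 − 6.53 = 0.73; fold change = 2^-0.73 = 0.603
AT1G74428 has the largest |ΔΔCt| = 1.22.

2.329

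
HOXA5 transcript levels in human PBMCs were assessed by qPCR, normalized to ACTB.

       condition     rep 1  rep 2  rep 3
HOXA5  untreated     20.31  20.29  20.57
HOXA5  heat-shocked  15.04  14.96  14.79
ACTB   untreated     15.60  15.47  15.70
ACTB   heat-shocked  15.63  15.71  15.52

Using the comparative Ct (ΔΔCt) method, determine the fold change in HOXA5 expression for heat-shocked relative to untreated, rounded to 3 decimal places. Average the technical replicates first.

44.942

Mean Ct: HOXA5 untreated 20.390; HOXA5 heat-shocked 14.930; ACTB untreated 15.590; ACTB heat-shocked 15.620
ΔCt(untreated) = 20.390 − 15.590 = 4.800
ΔCt(heat-shocked) = 14.930 − 15.620 = -0.690
ΔΔCt = -0.690 − 4.800 = -5.490
Fold change = 2^(−(-5.490)) = 2^5.490 = 44.9422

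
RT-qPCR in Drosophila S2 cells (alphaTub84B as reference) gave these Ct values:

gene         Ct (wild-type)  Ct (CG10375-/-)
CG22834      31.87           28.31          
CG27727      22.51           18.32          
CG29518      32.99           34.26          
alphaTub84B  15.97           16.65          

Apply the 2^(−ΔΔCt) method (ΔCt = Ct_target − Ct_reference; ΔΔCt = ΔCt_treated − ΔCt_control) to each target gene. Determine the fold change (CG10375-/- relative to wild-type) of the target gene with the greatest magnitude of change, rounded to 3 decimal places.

29.243

CG22834: ΔΔCt = (28.31−16.65) − (31.87−15.97) = 11.66 − 15.90 = -4.24; fold change = 2^4.24 = 18.896
CG27727: ΔΔCt = (18.32−16.65) − (22.51−15.97) = 1.67 − 6.54 = -4.87; fold change = 2^4.87 = 29.243
CG29518: ΔΔCt = (34.26−16.65) − (32.99−15.97) = 17.61 − 17.02 = 0.59; fold change = 2^-0.59 = 0.664
CG27727 has the largest |ΔΔCt| = 4.87.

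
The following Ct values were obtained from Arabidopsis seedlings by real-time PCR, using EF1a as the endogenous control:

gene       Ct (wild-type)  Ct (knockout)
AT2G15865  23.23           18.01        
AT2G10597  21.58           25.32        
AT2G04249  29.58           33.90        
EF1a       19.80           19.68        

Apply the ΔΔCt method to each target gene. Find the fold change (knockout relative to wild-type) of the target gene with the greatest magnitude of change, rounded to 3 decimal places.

34.297

AT2G15865: ΔΔCt = (18.01−19.68) − (23.23−19.80) = -1.67 − 3.43 = -5.10; fold change = 2^5.10 = 34.297
AT2G10597: ΔΔCt = (25.32−19.68) − (21.58−19.80) = 5.64 − 1.78 = 3.86; fold change = 2^-3.86 = 0.069
AT2G04249: ΔΔCt = (33.90−19.68) − (29.58−19.80) = 14.22 − 9.78 = 4.44; fold change = 2^-4.44 = 0.046
AT2G15865 has the largest |ΔΔCt| = 5.10.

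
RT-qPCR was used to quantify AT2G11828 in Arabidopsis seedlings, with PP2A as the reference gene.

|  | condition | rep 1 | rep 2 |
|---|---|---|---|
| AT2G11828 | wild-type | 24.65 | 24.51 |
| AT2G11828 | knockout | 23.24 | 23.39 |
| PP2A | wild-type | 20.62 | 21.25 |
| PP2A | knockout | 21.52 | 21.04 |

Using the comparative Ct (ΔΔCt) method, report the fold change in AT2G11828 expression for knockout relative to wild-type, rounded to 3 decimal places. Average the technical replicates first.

3.053

Mean Ct: AT2G11828 wild-type 24.580; AT2G11828 knockout 23.315; PP2A wild-type 20.935; PP2A knockout 21.280
ΔCt(wild-type) = 24.580 − 20.935 = 3.645
ΔCt(knockout) = 23.315 − 21.280 = 2.035
ΔΔCt = 2.035 − 3.645 = -1.610
Fold change = 2^(−(-1.610)) = 2^1.610 = 3.0525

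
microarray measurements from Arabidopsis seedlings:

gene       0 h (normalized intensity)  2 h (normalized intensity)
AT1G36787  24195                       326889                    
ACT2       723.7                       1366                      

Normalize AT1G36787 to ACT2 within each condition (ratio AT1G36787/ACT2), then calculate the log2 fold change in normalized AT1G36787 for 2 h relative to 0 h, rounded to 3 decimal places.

2.840

AT1G36787/ACT2 (0 h) = 24195 / 723.7 = 33.432
AT1G36787/ACT2 (2 h) = 326889 / 1366 = 239.3
Fold change = 239.3 / 33.432 = 7.1578
log2(7.1578) = 2.8395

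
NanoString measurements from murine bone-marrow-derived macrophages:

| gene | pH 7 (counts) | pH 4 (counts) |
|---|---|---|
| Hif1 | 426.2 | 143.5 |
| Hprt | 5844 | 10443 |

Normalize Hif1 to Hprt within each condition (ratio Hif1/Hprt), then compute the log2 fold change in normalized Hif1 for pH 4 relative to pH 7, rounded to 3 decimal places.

-2.408

Hif1/Hprt (pH 7) = 426.2 / 5844 = 0.07293
Hif1/Hprt (pH 4) = 143.5 / 10443 = 0.013741
Fold change = 0.013741 / 0.07293 = 0.1884
log2(0.1884) = -2.4080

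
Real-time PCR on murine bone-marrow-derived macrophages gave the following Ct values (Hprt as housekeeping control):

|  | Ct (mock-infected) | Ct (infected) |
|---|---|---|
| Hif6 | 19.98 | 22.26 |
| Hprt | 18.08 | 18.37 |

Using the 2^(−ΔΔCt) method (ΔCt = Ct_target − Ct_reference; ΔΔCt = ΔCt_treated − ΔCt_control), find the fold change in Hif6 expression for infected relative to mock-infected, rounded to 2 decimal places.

ΔCt(mock-infected) = 19.980 − 18.080 = 1.900
ΔCt(infected) = 22.260 − 18.370 = 3.890
ΔΔCt = 3.890 − 1.900 = 1.990
Fold change = 2^(−1.990) = 0.252

0.25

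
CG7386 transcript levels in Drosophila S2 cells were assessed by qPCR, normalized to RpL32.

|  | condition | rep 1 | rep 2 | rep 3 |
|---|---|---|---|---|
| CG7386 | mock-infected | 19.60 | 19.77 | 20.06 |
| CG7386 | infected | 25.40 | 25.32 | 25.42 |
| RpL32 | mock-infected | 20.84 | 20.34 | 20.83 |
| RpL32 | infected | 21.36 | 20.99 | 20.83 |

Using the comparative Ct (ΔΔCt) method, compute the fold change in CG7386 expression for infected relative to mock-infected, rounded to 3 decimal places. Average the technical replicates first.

0.028

Mean Ct: CG7386 mock-infected 19.810; CG7386 infected 25.380; RpL32 mock-infected 20.670; RpL32 infected 21.060
ΔCt(mock-infected) = 19.810 − 20.670 = -0.860
ΔCt(infected) = 25.380 − 21.060 = 4.320
ΔΔCt = 4.320 − (-0.860) = 5.180
Fold change = 2^(−5.180) = 0.0276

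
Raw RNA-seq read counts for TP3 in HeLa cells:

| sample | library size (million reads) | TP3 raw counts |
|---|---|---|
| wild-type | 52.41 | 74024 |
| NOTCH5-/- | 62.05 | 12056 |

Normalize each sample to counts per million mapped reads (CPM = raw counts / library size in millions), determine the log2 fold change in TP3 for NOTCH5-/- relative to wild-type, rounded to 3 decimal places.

-2.862

CPM(wild-type) = 74024 / 52.41 = 1412.4022
CPM(NOTCH5-/-) = 12056 / 62.05 = 194.2949
Fold change = 194.2949 / 1412.4022 = 0.13756
log2(0.13756) = -2.8618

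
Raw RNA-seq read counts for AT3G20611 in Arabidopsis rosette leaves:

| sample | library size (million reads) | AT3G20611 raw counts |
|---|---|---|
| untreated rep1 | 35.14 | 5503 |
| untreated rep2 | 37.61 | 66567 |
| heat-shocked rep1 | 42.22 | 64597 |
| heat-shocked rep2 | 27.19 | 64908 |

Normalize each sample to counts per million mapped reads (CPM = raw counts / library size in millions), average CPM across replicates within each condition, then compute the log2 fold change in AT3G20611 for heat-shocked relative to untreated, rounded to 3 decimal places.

1.024

CPM(untreated rep1) = 5503 / 35.14 = 156.6022
CPM(untreated rep2) = 66567 / 37.61 = 1769.9282
CPM(heat-shocked rep1) = 64597 / 42.22 = 1530.0095
CPM(heat-shocked rep2) = 64908 / 27.19 = 2387.2012
mean CPM(untreated) = 963.2652; mean CPM(heat-shocked) = 1958.6053
Fold change = 1958.6053 / 963.2652 = 2.03330
log2(2.03330) = 1.0238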